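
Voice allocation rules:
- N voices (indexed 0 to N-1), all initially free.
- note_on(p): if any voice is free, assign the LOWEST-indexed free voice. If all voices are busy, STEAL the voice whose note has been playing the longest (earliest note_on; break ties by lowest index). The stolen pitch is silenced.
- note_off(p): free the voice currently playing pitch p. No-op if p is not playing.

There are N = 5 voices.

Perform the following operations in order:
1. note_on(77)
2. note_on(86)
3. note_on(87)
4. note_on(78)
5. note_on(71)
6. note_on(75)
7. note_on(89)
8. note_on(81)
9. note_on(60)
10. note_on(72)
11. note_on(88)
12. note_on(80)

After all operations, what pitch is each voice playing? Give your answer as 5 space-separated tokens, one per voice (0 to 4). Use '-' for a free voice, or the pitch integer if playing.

Answer: 88 80 81 60 72

Derivation:
Op 1: note_on(77): voice 0 is free -> assigned | voices=[77 - - - -]
Op 2: note_on(86): voice 1 is free -> assigned | voices=[77 86 - - -]
Op 3: note_on(87): voice 2 is free -> assigned | voices=[77 86 87 - -]
Op 4: note_on(78): voice 3 is free -> assigned | voices=[77 86 87 78 -]
Op 5: note_on(71): voice 4 is free -> assigned | voices=[77 86 87 78 71]
Op 6: note_on(75): all voices busy, STEAL voice 0 (pitch 77, oldest) -> assign | voices=[75 86 87 78 71]
Op 7: note_on(89): all voices busy, STEAL voice 1 (pitch 86, oldest) -> assign | voices=[75 89 87 78 71]
Op 8: note_on(81): all voices busy, STEAL voice 2 (pitch 87, oldest) -> assign | voices=[75 89 81 78 71]
Op 9: note_on(60): all voices busy, STEAL voice 3 (pitch 78, oldest) -> assign | voices=[75 89 81 60 71]
Op 10: note_on(72): all voices busy, STEAL voice 4 (pitch 71, oldest) -> assign | voices=[75 89 81 60 72]
Op 11: note_on(88): all voices busy, STEAL voice 0 (pitch 75, oldest) -> assign | voices=[88 89 81 60 72]
Op 12: note_on(80): all voices busy, STEAL voice 1 (pitch 89, oldest) -> assign | voices=[88 80 81 60 72]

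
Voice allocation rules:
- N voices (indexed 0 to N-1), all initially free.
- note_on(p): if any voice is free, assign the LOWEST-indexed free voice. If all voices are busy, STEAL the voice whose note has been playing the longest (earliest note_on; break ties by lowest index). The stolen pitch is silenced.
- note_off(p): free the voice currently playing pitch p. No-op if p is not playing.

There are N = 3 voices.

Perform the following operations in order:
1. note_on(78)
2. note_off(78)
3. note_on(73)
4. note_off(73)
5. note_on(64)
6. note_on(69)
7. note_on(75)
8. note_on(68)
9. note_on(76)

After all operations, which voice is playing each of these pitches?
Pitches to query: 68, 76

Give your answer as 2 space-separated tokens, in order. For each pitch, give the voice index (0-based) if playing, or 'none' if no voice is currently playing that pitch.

Answer: 0 1

Derivation:
Op 1: note_on(78): voice 0 is free -> assigned | voices=[78 - -]
Op 2: note_off(78): free voice 0 | voices=[- - -]
Op 3: note_on(73): voice 0 is free -> assigned | voices=[73 - -]
Op 4: note_off(73): free voice 0 | voices=[- - -]
Op 5: note_on(64): voice 0 is free -> assigned | voices=[64 - -]
Op 6: note_on(69): voice 1 is free -> assigned | voices=[64 69 -]
Op 7: note_on(75): voice 2 is free -> assigned | voices=[64 69 75]
Op 8: note_on(68): all voices busy, STEAL voice 0 (pitch 64, oldest) -> assign | voices=[68 69 75]
Op 9: note_on(76): all voices busy, STEAL voice 1 (pitch 69, oldest) -> assign | voices=[68 76 75]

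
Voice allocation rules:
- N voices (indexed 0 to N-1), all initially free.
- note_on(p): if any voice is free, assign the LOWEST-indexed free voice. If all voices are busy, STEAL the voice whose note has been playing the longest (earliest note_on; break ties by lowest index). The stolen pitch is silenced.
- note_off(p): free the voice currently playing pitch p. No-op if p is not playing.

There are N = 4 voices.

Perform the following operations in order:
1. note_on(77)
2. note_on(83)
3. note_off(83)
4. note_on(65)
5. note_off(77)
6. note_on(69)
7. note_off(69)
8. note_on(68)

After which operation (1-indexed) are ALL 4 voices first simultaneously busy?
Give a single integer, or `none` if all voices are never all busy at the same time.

Op 1: note_on(77): voice 0 is free -> assigned | voices=[77 - - -]
Op 2: note_on(83): voice 1 is free -> assigned | voices=[77 83 - -]
Op 3: note_off(83): free voice 1 | voices=[77 - - -]
Op 4: note_on(65): voice 1 is free -> assigned | voices=[77 65 - -]
Op 5: note_off(77): free voice 0 | voices=[- 65 - -]
Op 6: note_on(69): voice 0 is free -> assigned | voices=[69 65 - -]
Op 7: note_off(69): free voice 0 | voices=[- 65 - -]
Op 8: note_on(68): voice 0 is free -> assigned | voices=[68 65 - -]

Answer: none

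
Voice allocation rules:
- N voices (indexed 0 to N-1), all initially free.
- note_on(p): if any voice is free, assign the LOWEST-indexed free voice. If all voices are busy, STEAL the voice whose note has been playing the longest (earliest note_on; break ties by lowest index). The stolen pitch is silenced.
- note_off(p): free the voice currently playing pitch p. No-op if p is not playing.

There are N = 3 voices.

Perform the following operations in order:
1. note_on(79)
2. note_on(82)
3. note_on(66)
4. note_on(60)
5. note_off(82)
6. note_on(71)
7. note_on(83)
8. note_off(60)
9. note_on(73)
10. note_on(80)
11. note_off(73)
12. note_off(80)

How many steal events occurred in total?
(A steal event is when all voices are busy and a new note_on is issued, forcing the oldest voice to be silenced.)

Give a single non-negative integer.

Op 1: note_on(79): voice 0 is free -> assigned | voices=[79 - -]
Op 2: note_on(82): voice 1 is free -> assigned | voices=[79 82 -]
Op 3: note_on(66): voice 2 is free -> assigned | voices=[79 82 66]
Op 4: note_on(60): all voices busy, STEAL voice 0 (pitch 79, oldest) -> assign | voices=[60 82 66]
Op 5: note_off(82): free voice 1 | voices=[60 - 66]
Op 6: note_on(71): voice 1 is free -> assigned | voices=[60 71 66]
Op 7: note_on(83): all voices busy, STEAL voice 2 (pitch 66, oldest) -> assign | voices=[60 71 83]
Op 8: note_off(60): free voice 0 | voices=[- 71 83]
Op 9: note_on(73): voice 0 is free -> assigned | voices=[73 71 83]
Op 10: note_on(80): all voices busy, STEAL voice 1 (pitch 71, oldest) -> assign | voices=[73 80 83]
Op 11: note_off(73): free voice 0 | voices=[- 80 83]
Op 12: note_off(80): free voice 1 | voices=[- - 83]

Answer: 3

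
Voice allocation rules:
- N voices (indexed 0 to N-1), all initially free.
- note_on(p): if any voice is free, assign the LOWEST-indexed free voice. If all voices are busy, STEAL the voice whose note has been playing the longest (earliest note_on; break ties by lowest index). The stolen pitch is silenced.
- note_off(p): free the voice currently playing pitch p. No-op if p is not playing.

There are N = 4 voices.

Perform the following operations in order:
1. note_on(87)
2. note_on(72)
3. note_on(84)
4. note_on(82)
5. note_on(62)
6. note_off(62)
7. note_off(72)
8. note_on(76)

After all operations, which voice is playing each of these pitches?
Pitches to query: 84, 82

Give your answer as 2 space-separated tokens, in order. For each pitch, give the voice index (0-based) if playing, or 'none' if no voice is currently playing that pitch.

Op 1: note_on(87): voice 0 is free -> assigned | voices=[87 - - -]
Op 2: note_on(72): voice 1 is free -> assigned | voices=[87 72 - -]
Op 3: note_on(84): voice 2 is free -> assigned | voices=[87 72 84 -]
Op 4: note_on(82): voice 3 is free -> assigned | voices=[87 72 84 82]
Op 5: note_on(62): all voices busy, STEAL voice 0 (pitch 87, oldest) -> assign | voices=[62 72 84 82]
Op 6: note_off(62): free voice 0 | voices=[- 72 84 82]
Op 7: note_off(72): free voice 1 | voices=[- - 84 82]
Op 8: note_on(76): voice 0 is free -> assigned | voices=[76 - 84 82]

Answer: 2 3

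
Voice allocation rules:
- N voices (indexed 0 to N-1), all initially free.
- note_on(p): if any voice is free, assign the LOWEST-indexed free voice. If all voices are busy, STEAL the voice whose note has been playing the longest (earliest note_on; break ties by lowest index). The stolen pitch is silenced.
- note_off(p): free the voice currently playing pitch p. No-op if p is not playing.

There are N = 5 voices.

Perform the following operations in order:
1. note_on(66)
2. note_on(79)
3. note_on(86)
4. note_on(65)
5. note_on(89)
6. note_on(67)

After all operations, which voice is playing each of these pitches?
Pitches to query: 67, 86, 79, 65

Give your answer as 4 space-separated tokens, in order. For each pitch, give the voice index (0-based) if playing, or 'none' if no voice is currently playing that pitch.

Answer: 0 2 1 3

Derivation:
Op 1: note_on(66): voice 0 is free -> assigned | voices=[66 - - - -]
Op 2: note_on(79): voice 1 is free -> assigned | voices=[66 79 - - -]
Op 3: note_on(86): voice 2 is free -> assigned | voices=[66 79 86 - -]
Op 4: note_on(65): voice 3 is free -> assigned | voices=[66 79 86 65 -]
Op 5: note_on(89): voice 4 is free -> assigned | voices=[66 79 86 65 89]
Op 6: note_on(67): all voices busy, STEAL voice 0 (pitch 66, oldest) -> assign | voices=[67 79 86 65 89]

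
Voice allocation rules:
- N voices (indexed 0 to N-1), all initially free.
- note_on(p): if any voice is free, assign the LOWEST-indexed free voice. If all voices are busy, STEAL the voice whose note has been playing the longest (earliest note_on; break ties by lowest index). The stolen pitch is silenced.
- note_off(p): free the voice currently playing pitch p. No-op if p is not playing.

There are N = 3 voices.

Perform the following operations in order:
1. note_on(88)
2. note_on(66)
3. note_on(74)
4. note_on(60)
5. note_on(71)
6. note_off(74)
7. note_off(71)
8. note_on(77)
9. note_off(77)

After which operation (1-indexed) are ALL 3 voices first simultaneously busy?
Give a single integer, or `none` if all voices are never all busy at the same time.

Answer: 3

Derivation:
Op 1: note_on(88): voice 0 is free -> assigned | voices=[88 - -]
Op 2: note_on(66): voice 1 is free -> assigned | voices=[88 66 -]
Op 3: note_on(74): voice 2 is free -> assigned | voices=[88 66 74]
Op 4: note_on(60): all voices busy, STEAL voice 0 (pitch 88, oldest) -> assign | voices=[60 66 74]
Op 5: note_on(71): all voices busy, STEAL voice 1 (pitch 66, oldest) -> assign | voices=[60 71 74]
Op 6: note_off(74): free voice 2 | voices=[60 71 -]
Op 7: note_off(71): free voice 1 | voices=[60 - -]
Op 8: note_on(77): voice 1 is free -> assigned | voices=[60 77 -]
Op 9: note_off(77): free voice 1 | voices=[60 - -]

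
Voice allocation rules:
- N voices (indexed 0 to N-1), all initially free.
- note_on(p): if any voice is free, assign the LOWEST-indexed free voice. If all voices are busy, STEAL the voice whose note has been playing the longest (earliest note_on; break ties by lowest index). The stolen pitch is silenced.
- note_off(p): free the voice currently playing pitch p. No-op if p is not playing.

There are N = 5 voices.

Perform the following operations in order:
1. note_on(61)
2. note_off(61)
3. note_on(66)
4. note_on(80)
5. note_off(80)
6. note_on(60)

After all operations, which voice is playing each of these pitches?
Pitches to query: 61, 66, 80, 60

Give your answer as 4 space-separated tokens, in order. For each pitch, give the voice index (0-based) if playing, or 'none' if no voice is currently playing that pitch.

Op 1: note_on(61): voice 0 is free -> assigned | voices=[61 - - - -]
Op 2: note_off(61): free voice 0 | voices=[- - - - -]
Op 3: note_on(66): voice 0 is free -> assigned | voices=[66 - - - -]
Op 4: note_on(80): voice 1 is free -> assigned | voices=[66 80 - - -]
Op 5: note_off(80): free voice 1 | voices=[66 - - - -]
Op 6: note_on(60): voice 1 is free -> assigned | voices=[66 60 - - -]

Answer: none 0 none 1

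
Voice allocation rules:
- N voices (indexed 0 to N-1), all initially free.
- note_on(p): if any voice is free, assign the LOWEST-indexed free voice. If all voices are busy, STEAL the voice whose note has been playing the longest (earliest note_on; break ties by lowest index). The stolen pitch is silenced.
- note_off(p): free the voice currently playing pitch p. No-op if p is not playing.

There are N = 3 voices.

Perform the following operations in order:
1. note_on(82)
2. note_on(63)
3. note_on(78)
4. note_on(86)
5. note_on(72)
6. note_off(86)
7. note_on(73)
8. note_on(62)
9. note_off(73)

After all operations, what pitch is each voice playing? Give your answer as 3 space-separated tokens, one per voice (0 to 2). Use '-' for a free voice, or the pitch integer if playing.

Answer: - 72 62

Derivation:
Op 1: note_on(82): voice 0 is free -> assigned | voices=[82 - -]
Op 2: note_on(63): voice 1 is free -> assigned | voices=[82 63 -]
Op 3: note_on(78): voice 2 is free -> assigned | voices=[82 63 78]
Op 4: note_on(86): all voices busy, STEAL voice 0 (pitch 82, oldest) -> assign | voices=[86 63 78]
Op 5: note_on(72): all voices busy, STEAL voice 1 (pitch 63, oldest) -> assign | voices=[86 72 78]
Op 6: note_off(86): free voice 0 | voices=[- 72 78]
Op 7: note_on(73): voice 0 is free -> assigned | voices=[73 72 78]
Op 8: note_on(62): all voices busy, STEAL voice 2 (pitch 78, oldest) -> assign | voices=[73 72 62]
Op 9: note_off(73): free voice 0 | voices=[- 72 62]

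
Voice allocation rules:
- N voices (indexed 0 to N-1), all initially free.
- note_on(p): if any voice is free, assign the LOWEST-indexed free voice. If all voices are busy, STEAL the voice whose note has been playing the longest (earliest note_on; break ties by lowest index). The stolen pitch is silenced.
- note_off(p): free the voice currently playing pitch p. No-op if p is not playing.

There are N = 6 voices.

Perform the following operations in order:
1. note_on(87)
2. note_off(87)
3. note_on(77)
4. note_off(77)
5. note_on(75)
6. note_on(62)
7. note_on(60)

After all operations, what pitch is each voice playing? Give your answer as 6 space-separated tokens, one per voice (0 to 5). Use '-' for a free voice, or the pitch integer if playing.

Op 1: note_on(87): voice 0 is free -> assigned | voices=[87 - - - - -]
Op 2: note_off(87): free voice 0 | voices=[- - - - - -]
Op 3: note_on(77): voice 0 is free -> assigned | voices=[77 - - - - -]
Op 4: note_off(77): free voice 0 | voices=[- - - - - -]
Op 5: note_on(75): voice 0 is free -> assigned | voices=[75 - - - - -]
Op 6: note_on(62): voice 1 is free -> assigned | voices=[75 62 - - - -]
Op 7: note_on(60): voice 2 is free -> assigned | voices=[75 62 60 - - -]

Answer: 75 62 60 - - -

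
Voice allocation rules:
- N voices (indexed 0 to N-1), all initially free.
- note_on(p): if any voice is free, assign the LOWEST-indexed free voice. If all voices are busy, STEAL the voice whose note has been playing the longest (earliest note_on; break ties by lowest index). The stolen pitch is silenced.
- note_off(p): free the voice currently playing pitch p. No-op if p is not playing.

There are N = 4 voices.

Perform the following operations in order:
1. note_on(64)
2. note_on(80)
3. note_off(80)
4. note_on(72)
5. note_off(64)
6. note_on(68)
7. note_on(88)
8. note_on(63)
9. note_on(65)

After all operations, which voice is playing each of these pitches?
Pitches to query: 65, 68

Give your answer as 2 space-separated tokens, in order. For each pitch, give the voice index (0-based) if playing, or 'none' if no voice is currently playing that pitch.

Answer: 1 0

Derivation:
Op 1: note_on(64): voice 0 is free -> assigned | voices=[64 - - -]
Op 2: note_on(80): voice 1 is free -> assigned | voices=[64 80 - -]
Op 3: note_off(80): free voice 1 | voices=[64 - - -]
Op 4: note_on(72): voice 1 is free -> assigned | voices=[64 72 - -]
Op 5: note_off(64): free voice 0 | voices=[- 72 - -]
Op 6: note_on(68): voice 0 is free -> assigned | voices=[68 72 - -]
Op 7: note_on(88): voice 2 is free -> assigned | voices=[68 72 88 -]
Op 8: note_on(63): voice 3 is free -> assigned | voices=[68 72 88 63]
Op 9: note_on(65): all voices busy, STEAL voice 1 (pitch 72, oldest) -> assign | voices=[68 65 88 63]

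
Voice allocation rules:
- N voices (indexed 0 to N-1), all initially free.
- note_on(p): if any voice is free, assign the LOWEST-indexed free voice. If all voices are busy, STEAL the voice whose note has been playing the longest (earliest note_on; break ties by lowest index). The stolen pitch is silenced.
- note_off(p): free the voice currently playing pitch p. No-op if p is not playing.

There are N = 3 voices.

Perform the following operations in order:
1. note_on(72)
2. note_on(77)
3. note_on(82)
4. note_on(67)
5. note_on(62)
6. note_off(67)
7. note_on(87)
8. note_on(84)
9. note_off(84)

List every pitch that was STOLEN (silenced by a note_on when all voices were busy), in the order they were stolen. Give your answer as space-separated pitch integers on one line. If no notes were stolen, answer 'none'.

Answer: 72 77 82

Derivation:
Op 1: note_on(72): voice 0 is free -> assigned | voices=[72 - -]
Op 2: note_on(77): voice 1 is free -> assigned | voices=[72 77 -]
Op 3: note_on(82): voice 2 is free -> assigned | voices=[72 77 82]
Op 4: note_on(67): all voices busy, STEAL voice 0 (pitch 72, oldest) -> assign | voices=[67 77 82]
Op 5: note_on(62): all voices busy, STEAL voice 1 (pitch 77, oldest) -> assign | voices=[67 62 82]
Op 6: note_off(67): free voice 0 | voices=[- 62 82]
Op 7: note_on(87): voice 0 is free -> assigned | voices=[87 62 82]
Op 8: note_on(84): all voices busy, STEAL voice 2 (pitch 82, oldest) -> assign | voices=[87 62 84]
Op 9: note_off(84): free voice 2 | voices=[87 62 -]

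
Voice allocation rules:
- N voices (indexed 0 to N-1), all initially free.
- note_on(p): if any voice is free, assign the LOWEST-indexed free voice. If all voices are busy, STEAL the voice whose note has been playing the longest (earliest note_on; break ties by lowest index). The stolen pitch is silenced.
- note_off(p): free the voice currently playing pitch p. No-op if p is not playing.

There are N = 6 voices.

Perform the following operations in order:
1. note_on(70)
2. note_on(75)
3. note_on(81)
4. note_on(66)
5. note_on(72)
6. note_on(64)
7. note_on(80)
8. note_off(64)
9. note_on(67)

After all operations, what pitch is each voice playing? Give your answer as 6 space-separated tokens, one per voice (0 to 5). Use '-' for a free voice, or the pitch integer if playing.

Op 1: note_on(70): voice 0 is free -> assigned | voices=[70 - - - - -]
Op 2: note_on(75): voice 1 is free -> assigned | voices=[70 75 - - - -]
Op 3: note_on(81): voice 2 is free -> assigned | voices=[70 75 81 - - -]
Op 4: note_on(66): voice 3 is free -> assigned | voices=[70 75 81 66 - -]
Op 5: note_on(72): voice 4 is free -> assigned | voices=[70 75 81 66 72 -]
Op 6: note_on(64): voice 5 is free -> assigned | voices=[70 75 81 66 72 64]
Op 7: note_on(80): all voices busy, STEAL voice 0 (pitch 70, oldest) -> assign | voices=[80 75 81 66 72 64]
Op 8: note_off(64): free voice 5 | voices=[80 75 81 66 72 -]
Op 9: note_on(67): voice 5 is free -> assigned | voices=[80 75 81 66 72 67]

Answer: 80 75 81 66 72 67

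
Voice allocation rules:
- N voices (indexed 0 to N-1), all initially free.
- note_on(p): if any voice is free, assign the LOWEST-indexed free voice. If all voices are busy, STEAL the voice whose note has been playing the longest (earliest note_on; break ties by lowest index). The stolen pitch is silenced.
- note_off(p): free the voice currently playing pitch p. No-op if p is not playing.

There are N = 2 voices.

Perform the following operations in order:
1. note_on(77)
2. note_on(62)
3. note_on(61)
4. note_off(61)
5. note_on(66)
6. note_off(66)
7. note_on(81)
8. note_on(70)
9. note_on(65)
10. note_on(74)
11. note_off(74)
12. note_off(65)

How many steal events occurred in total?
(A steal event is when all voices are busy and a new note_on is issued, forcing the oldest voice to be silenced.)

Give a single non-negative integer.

Op 1: note_on(77): voice 0 is free -> assigned | voices=[77 -]
Op 2: note_on(62): voice 1 is free -> assigned | voices=[77 62]
Op 3: note_on(61): all voices busy, STEAL voice 0 (pitch 77, oldest) -> assign | voices=[61 62]
Op 4: note_off(61): free voice 0 | voices=[- 62]
Op 5: note_on(66): voice 0 is free -> assigned | voices=[66 62]
Op 6: note_off(66): free voice 0 | voices=[- 62]
Op 7: note_on(81): voice 0 is free -> assigned | voices=[81 62]
Op 8: note_on(70): all voices busy, STEAL voice 1 (pitch 62, oldest) -> assign | voices=[81 70]
Op 9: note_on(65): all voices busy, STEAL voice 0 (pitch 81, oldest) -> assign | voices=[65 70]
Op 10: note_on(74): all voices busy, STEAL voice 1 (pitch 70, oldest) -> assign | voices=[65 74]
Op 11: note_off(74): free voice 1 | voices=[65 -]
Op 12: note_off(65): free voice 0 | voices=[- -]

Answer: 4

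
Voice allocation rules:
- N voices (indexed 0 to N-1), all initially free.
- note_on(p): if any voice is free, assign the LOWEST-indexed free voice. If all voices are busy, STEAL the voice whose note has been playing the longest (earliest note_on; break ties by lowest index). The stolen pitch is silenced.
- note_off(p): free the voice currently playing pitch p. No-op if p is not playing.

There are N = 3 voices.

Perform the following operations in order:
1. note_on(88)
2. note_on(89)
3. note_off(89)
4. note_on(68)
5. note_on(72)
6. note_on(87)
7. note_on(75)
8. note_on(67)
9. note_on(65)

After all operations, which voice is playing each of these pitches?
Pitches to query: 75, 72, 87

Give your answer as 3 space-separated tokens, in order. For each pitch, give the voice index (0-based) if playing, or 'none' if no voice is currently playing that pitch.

Op 1: note_on(88): voice 0 is free -> assigned | voices=[88 - -]
Op 2: note_on(89): voice 1 is free -> assigned | voices=[88 89 -]
Op 3: note_off(89): free voice 1 | voices=[88 - -]
Op 4: note_on(68): voice 1 is free -> assigned | voices=[88 68 -]
Op 5: note_on(72): voice 2 is free -> assigned | voices=[88 68 72]
Op 6: note_on(87): all voices busy, STEAL voice 0 (pitch 88, oldest) -> assign | voices=[87 68 72]
Op 7: note_on(75): all voices busy, STEAL voice 1 (pitch 68, oldest) -> assign | voices=[87 75 72]
Op 8: note_on(67): all voices busy, STEAL voice 2 (pitch 72, oldest) -> assign | voices=[87 75 67]
Op 9: note_on(65): all voices busy, STEAL voice 0 (pitch 87, oldest) -> assign | voices=[65 75 67]

Answer: 1 none none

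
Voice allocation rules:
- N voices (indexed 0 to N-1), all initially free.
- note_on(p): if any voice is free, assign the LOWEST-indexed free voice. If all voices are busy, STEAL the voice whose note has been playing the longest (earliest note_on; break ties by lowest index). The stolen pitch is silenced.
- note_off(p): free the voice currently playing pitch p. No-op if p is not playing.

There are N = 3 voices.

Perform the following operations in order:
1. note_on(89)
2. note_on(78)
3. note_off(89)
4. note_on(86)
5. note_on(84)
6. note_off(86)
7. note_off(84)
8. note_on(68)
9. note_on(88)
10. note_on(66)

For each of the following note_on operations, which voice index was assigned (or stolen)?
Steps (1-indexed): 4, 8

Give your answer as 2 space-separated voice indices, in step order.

Op 1: note_on(89): voice 0 is free -> assigned | voices=[89 - -]
Op 2: note_on(78): voice 1 is free -> assigned | voices=[89 78 -]
Op 3: note_off(89): free voice 0 | voices=[- 78 -]
Op 4: note_on(86): voice 0 is free -> assigned | voices=[86 78 -]
Op 5: note_on(84): voice 2 is free -> assigned | voices=[86 78 84]
Op 6: note_off(86): free voice 0 | voices=[- 78 84]
Op 7: note_off(84): free voice 2 | voices=[- 78 -]
Op 8: note_on(68): voice 0 is free -> assigned | voices=[68 78 -]
Op 9: note_on(88): voice 2 is free -> assigned | voices=[68 78 88]
Op 10: note_on(66): all voices busy, STEAL voice 1 (pitch 78, oldest) -> assign | voices=[68 66 88]

Answer: 0 0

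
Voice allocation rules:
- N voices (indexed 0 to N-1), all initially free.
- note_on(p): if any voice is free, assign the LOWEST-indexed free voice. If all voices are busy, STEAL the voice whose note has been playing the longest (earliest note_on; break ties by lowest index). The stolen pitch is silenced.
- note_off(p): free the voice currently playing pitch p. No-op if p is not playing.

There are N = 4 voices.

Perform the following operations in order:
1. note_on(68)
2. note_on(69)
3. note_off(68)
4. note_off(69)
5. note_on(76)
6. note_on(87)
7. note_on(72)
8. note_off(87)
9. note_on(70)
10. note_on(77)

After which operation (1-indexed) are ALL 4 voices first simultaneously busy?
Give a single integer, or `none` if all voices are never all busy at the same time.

Op 1: note_on(68): voice 0 is free -> assigned | voices=[68 - - -]
Op 2: note_on(69): voice 1 is free -> assigned | voices=[68 69 - -]
Op 3: note_off(68): free voice 0 | voices=[- 69 - -]
Op 4: note_off(69): free voice 1 | voices=[- - - -]
Op 5: note_on(76): voice 0 is free -> assigned | voices=[76 - - -]
Op 6: note_on(87): voice 1 is free -> assigned | voices=[76 87 - -]
Op 7: note_on(72): voice 2 is free -> assigned | voices=[76 87 72 -]
Op 8: note_off(87): free voice 1 | voices=[76 - 72 -]
Op 9: note_on(70): voice 1 is free -> assigned | voices=[76 70 72 -]
Op 10: note_on(77): voice 3 is free -> assigned | voices=[76 70 72 77]

Answer: 10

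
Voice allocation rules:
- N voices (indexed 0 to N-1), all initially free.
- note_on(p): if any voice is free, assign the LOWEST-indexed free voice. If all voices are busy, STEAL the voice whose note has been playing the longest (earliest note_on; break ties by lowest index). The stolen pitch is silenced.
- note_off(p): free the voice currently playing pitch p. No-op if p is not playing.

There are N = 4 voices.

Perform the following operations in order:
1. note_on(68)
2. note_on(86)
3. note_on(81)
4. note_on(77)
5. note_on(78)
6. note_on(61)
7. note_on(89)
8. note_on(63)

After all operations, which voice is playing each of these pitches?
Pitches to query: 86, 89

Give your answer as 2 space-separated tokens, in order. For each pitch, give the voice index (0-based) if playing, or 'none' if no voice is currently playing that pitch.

Op 1: note_on(68): voice 0 is free -> assigned | voices=[68 - - -]
Op 2: note_on(86): voice 1 is free -> assigned | voices=[68 86 - -]
Op 3: note_on(81): voice 2 is free -> assigned | voices=[68 86 81 -]
Op 4: note_on(77): voice 3 is free -> assigned | voices=[68 86 81 77]
Op 5: note_on(78): all voices busy, STEAL voice 0 (pitch 68, oldest) -> assign | voices=[78 86 81 77]
Op 6: note_on(61): all voices busy, STEAL voice 1 (pitch 86, oldest) -> assign | voices=[78 61 81 77]
Op 7: note_on(89): all voices busy, STEAL voice 2 (pitch 81, oldest) -> assign | voices=[78 61 89 77]
Op 8: note_on(63): all voices busy, STEAL voice 3 (pitch 77, oldest) -> assign | voices=[78 61 89 63]

Answer: none 2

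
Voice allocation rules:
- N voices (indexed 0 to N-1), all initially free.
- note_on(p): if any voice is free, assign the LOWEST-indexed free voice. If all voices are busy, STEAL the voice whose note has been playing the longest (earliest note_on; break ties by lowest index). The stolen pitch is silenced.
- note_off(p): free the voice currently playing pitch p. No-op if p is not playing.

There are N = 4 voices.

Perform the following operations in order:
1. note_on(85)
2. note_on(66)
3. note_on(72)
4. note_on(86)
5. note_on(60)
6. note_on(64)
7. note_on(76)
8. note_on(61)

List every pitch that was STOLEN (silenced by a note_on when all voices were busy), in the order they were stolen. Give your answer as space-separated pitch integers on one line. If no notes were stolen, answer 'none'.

Answer: 85 66 72 86

Derivation:
Op 1: note_on(85): voice 0 is free -> assigned | voices=[85 - - -]
Op 2: note_on(66): voice 1 is free -> assigned | voices=[85 66 - -]
Op 3: note_on(72): voice 2 is free -> assigned | voices=[85 66 72 -]
Op 4: note_on(86): voice 3 is free -> assigned | voices=[85 66 72 86]
Op 5: note_on(60): all voices busy, STEAL voice 0 (pitch 85, oldest) -> assign | voices=[60 66 72 86]
Op 6: note_on(64): all voices busy, STEAL voice 1 (pitch 66, oldest) -> assign | voices=[60 64 72 86]
Op 7: note_on(76): all voices busy, STEAL voice 2 (pitch 72, oldest) -> assign | voices=[60 64 76 86]
Op 8: note_on(61): all voices busy, STEAL voice 3 (pitch 86, oldest) -> assign | voices=[60 64 76 61]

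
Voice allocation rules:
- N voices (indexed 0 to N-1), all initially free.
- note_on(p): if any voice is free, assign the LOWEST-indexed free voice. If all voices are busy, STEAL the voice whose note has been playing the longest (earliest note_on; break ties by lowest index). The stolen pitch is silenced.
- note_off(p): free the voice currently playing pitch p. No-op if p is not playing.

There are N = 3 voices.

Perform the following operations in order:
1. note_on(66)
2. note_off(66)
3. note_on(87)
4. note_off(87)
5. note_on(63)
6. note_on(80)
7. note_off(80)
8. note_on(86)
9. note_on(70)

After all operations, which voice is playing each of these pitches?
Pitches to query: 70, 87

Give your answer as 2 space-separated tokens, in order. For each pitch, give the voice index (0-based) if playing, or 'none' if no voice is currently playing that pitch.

Op 1: note_on(66): voice 0 is free -> assigned | voices=[66 - -]
Op 2: note_off(66): free voice 0 | voices=[- - -]
Op 3: note_on(87): voice 0 is free -> assigned | voices=[87 - -]
Op 4: note_off(87): free voice 0 | voices=[- - -]
Op 5: note_on(63): voice 0 is free -> assigned | voices=[63 - -]
Op 6: note_on(80): voice 1 is free -> assigned | voices=[63 80 -]
Op 7: note_off(80): free voice 1 | voices=[63 - -]
Op 8: note_on(86): voice 1 is free -> assigned | voices=[63 86 -]
Op 9: note_on(70): voice 2 is free -> assigned | voices=[63 86 70]

Answer: 2 none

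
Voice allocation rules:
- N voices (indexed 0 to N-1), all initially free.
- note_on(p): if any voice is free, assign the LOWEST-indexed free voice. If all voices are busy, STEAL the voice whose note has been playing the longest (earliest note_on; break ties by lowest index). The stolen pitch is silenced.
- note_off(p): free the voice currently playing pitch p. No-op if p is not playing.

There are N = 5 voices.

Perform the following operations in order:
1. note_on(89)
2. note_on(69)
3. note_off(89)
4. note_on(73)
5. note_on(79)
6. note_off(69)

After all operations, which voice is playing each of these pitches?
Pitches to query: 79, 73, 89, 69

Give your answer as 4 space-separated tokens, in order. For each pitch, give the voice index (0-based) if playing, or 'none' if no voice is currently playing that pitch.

Op 1: note_on(89): voice 0 is free -> assigned | voices=[89 - - - -]
Op 2: note_on(69): voice 1 is free -> assigned | voices=[89 69 - - -]
Op 3: note_off(89): free voice 0 | voices=[- 69 - - -]
Op 4: note_on(73): voice 0 is free -> assigned | voices=[73 69 - - -]
Op 5: note_on(79): voice 2 is free -> assigned | voices=[73 69 79 - -]
Op 6: note_off(69): free voice 1 | voices=[73 - 79 - -]

Answer: 2 0 none none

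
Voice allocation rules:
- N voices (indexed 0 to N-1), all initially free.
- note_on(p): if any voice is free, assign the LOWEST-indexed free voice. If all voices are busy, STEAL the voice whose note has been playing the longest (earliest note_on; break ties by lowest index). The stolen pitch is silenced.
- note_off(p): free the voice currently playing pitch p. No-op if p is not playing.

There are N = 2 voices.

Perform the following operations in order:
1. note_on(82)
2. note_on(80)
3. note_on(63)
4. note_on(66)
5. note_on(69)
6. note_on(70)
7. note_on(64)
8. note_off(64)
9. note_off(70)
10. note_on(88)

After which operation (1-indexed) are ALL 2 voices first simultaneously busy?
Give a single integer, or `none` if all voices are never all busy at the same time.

Op 1: note_on(82): voice 0 is free -> assigned | voices=[82 -]
Op 2: note_on(80): voice 1 is free -> assigned | voices=[82 80]
Op 3: note_on(63): all voices busy, STEAL voice 0 (pitch 82, oldest) -> assign | voices=[63 80]
Op 4: note_on(66): all voices busy, STEAL voice 1 (pitch 80, oldest) -> assign | voices=[63 66]
Op 5: note_on(69): all voices busy, STEAL voice 0 (pitch 63, oldest) -> assign | voices=[69 66]
Op 6: note_on(70): all voices busy, STEAL voice 1 (pitch 66, oldest) -> assign | voices=[69 70]
Op 7: note_on(64): all voices busy, STEAL voice 0 (pitch 69, oldest) -> assign | voices=[64 70]
Op 8: note_off(64): free voice 0 | voices=[- 70]
Op 9: note_off(70): free voice 1 | voices=[- -]
Op 10: note_on(88): voice 0 is free -> assigned | voices=[88 -]

Answer: 2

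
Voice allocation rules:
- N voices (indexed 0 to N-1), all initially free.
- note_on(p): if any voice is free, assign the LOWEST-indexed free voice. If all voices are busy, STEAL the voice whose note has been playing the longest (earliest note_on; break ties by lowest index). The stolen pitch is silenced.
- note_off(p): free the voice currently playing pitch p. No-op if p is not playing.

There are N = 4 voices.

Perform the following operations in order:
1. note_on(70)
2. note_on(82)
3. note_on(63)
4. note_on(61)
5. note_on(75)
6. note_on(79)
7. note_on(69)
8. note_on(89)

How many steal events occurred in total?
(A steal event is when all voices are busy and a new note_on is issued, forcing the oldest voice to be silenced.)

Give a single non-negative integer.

Answer: 4

Derivation:
Op 1: note_on(70): voice 0 is free -> assigned | voices=[70 - - -]
Op 2: note_on(82): voice 1 is free -> assigned | voices=[70 82 - -]
Op 3: note_on(63): voice 2 is free -> assigned | voices=[70 82 63 -]
Op 4: note_on(61): voice 3 is free -> assigned | voices=[70 82 63 61]
Op 5: note_on(75): all voices busy, STEAL voice 0 (pitch 70, oldest) -> assign | voices=[75 82 63 61]
Op 6: note_on(79): all voices busy, STEAL voice 1 (pitch 82, oldest) -> assign | voices=[75 79 63 61]
Op 7: note_on(69): all voices busy, STEAL voice 2 (pitch 63, oldest) -> assign | voices=[75 79 69 61]
Op 8: note_on(89): all voices busy, STEAL voice 3 (pitch 61, oldest) -> assign | voices=[75 79 69 89]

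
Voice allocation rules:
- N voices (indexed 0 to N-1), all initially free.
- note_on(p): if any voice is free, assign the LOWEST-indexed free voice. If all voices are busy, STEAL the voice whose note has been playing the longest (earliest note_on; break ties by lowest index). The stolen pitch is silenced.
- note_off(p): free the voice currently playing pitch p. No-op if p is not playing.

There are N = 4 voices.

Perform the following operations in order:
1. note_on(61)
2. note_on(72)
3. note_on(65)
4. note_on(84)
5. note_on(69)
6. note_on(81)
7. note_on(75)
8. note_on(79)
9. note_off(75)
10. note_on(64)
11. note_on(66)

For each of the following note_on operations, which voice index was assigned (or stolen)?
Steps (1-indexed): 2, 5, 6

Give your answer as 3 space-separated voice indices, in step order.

Answer: 1 0 1

Derivation:
Op 1: note_on(61): voice 0 is free -> assigned | voices=[61 - - -]
Op 2: note_on(72): voice 1 is free -> assigned | voices=[61 72 - -]
Op 3: note_on(65): voice 2 is free -> assigned | voices=[61 72 65 -]
Op 4: note_on(84): voice 3 is free -> assigned | voices=[61 72 65 84]
Op 5: note_on(69): all voices busy, STEAL voice 0 (pitch 61, oldest) -> assign | voices=[69 72 65 84]
Op 6: note_on(81): all voices busy, STEAL voice 1 (pitch 72, oldest) -> assign | voices=[69 81 65 84]
Op 7: note_on(75): all voices busy, STEAL voice 2 (pitch 65, oldest) -> assign | voices=[69 81 75 84]
Op 8: note_on(79): all voices busy, STEAL voice 3 (pitch 84, oldest) -> assign | voices=[69 81 75 79]
Op 9: note_off(75): free voice 2 | voices=[69 81 - 79]
Op 10: note_on(64): voice 2 is free -> assigned | voices=[69 81 64 79]
Op 11: note_on(66): all voices busy, STEAL voice 0 (pitch 69, oldest) -> assign | voices=[66 81 64 79]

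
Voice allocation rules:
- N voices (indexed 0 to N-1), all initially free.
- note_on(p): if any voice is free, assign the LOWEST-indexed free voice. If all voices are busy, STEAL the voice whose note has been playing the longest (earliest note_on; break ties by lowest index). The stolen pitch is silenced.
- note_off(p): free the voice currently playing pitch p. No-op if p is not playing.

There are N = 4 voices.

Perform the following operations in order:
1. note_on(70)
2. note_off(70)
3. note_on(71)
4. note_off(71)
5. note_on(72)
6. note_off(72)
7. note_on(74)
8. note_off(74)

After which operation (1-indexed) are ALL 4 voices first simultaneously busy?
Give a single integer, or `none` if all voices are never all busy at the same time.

Op 1: note_on(70): voice 0 is free -> assigned | voices=[70 - - -]
Op 2: note_off(70): free voice 0 | voices=[- - - -]
Op 3: note_on(71): voice 0 is free -> assigned | voices=[71 - - -]
Op 4: note_off(71): free voice 0 | voices=[- - - -]
Op 5: note_on(72): voice 0 is free -> assigned | voices=[72 - - -]
Op 6: note_off(72): free voice 0 | voices=[- - - -]
Op 7: note_on(74): voice 0 is free -> assigned | voices=[74 - - -]
Op 8: note_off(74): free voice 0 | voices=[- - - -]

Answer: none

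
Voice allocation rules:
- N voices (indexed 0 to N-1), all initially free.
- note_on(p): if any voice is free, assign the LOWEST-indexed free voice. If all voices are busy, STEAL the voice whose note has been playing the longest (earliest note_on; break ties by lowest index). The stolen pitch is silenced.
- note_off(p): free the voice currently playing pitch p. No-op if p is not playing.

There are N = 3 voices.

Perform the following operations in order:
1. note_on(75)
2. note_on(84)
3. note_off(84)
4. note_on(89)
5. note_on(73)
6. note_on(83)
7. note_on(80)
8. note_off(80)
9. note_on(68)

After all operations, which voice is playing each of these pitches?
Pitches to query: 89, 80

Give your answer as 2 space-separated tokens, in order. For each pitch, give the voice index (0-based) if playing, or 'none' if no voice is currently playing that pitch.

Op 1: note_on(75): voice 0 is free -> assigned | voices=[75 - -]
Op 2: note_on(84): voice 1 is free -> assigned | voices=[75 84 -]
Op 3: note_off(84): free voice 1 | voices=[75 - -]
Op 4: note_on(89): voice 1 is free -> assigned | voices=[75 89 -]
Op 5: note_on(73): voice 2 is free -> assigned | voices=[75 89 73]
Op 6: note_on(83): all voices busy, STEAL voice 0 (pitch 75, oldest) -> assign | voices=[83 89 73]
Op 7: note_on(80): all voices busy, STEAL voice 1 (pitch 89, oldest) -> assign | voices=[83 80 73]
Op 8: note_off(80): free voice 1 | voices=[83 - 73]
Op 9: note_on(68): voice 1 is free -> assigned | voices=[83 68 73]

Answer: none none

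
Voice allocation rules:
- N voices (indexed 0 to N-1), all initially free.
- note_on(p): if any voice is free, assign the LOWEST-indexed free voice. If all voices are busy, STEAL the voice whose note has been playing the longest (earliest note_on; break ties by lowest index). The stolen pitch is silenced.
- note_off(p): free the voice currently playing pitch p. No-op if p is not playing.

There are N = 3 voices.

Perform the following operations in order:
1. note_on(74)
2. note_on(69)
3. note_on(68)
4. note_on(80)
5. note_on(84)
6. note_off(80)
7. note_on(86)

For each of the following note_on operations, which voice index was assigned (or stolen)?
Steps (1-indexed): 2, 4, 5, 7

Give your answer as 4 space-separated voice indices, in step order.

Answer: 1 0 1 0

Derivation:
Op 1: note_on(74): voice 0 is free -> assigned | voices=[74 - -]
Op 2: note_on(69): voice 1 is free -> assigned | voices=[74 69 -]
Op 3: note_on(68): voice 2 is free -> assigned | voices=[74 69 68]
Op 4: note_on(80): all voices busy, STEAL voice 0 (pitch 74, oldest) -> assign | voices=[80 69 68]
Op 5: note_on(84): all voices busy, STEAL voice 1 (pitch 69, oldest) -> assign | voices=[80 84 68]
Op 6: note_off(80): free voice 0 | voices=[- 84 68]
Op 7: note_on(86): voice 0 is free -> assigned | voices=[86 84 68]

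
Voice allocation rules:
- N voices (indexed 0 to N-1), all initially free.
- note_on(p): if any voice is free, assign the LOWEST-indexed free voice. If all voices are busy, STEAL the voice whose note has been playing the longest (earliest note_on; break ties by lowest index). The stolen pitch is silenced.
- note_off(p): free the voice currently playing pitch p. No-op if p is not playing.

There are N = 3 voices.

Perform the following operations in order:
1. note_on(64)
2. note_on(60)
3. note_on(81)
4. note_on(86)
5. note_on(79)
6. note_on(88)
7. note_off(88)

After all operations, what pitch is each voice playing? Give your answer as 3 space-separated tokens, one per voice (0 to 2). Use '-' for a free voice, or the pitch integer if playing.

Answer: 86 79 -

Derivation:
Op 1: note_on(64): voice 0 is free -> assigned | voices=[64 - -]
Op 2: note_on(60): voice 1 is free -> assigned | voices=[64 60 -]
Op 3: note_on(81): voice 2 is free -> assigned | voices=[64 60 81]
Op 4: note_on(86): all voices busy, STEAL voice 0 (pitch 64, oldest) -> assign | voices=[86 60 81]
Op 5: note_on(79): all voices busy, STEAL voice 1 (pitch 60, oldest) -> assign | voices=[86 79 81]
Op 6: note_on(88): all voices busy, STEAL voice 2 (pitch 81, oldest) -> assign | voices=[86 79 88]
Op 7: note_off(88): free voice 2 | voices=[86 79 -]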